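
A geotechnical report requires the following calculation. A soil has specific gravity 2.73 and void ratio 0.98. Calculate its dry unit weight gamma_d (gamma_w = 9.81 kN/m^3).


Using gamma_d = Gs * gamma_w / (1 + e)
gamma_d = 2.73 * 9.81 / (1 + 0.98)
gamma_d = 2.73 * 9.81 / 1.98
gamma_d = 13.526 kN/m^3


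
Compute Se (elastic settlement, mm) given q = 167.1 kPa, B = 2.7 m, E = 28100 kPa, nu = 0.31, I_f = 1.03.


Result: 14.948 mm

Derivation:
Using Se = q * B * (1 - nu^2) * I_f / E
1 - nu^2 = 1 - 0.31^2 = 0.9039
Se = 167.1 * 2.7 * 0.9039 * 1.03 / 28100
Se = 0.014948 m
Convert to mm: Se = 0.014948 * 1000 = 14.948 mm


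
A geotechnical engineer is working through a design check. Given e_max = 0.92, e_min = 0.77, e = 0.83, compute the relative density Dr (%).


Result: 60.0 %

Derivation:
Using Dr = (e_max - e) / (e_max - e_min) * 100
e_max - e = 0.92 - 0.83 = 0.09
e_max - e_min = 0.92 - 0.77 = 0.15
Dr = 0.09 / 0.15 * 100
Dr = 60.0 %


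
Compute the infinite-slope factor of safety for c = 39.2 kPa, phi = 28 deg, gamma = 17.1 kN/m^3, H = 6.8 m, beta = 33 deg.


Result: 1.557

Derivation:
Using Fs = c / (gamma*H*sin(beta)*cos(beta)) + tan(phi)/tan(beta)
Cohesion contribution = 39.2 / (17.1*6.8*sin(33)*cos(33))
Cohesion contribution = 0.738042
Friction contribution = tan(28)/tan(33) = 0.818761
Fs = 0.738042 + 0.818761
Fs = 1.557


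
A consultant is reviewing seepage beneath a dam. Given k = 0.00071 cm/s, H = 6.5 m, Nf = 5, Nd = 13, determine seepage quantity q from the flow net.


Convert k to m/s for unit consistency with H:
k = 0.00071 cm/s = 0.00071 / 100 m/s = 7.1e-06 m/s
Using q = k * H * Nf / Nd
Nf / Nd = 5 / 13 = 0.3846
q = 7.1e-06 * 6.5 * 0.3846
q = 1.775e-05 m^3/s per m


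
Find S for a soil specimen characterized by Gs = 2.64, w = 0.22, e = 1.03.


Using S = Gs * w / e
S = 2.64 * 0.22 / 1.03
S = 0.5639


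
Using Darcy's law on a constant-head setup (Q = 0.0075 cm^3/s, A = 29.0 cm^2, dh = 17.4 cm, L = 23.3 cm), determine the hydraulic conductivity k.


Compute hydraulic gradient:
i = dh / L = 17.4 / 23.3 = 0.746781
Then apply Darcy's law:
k = Q / (A * i)
k = 0.0075 / (29.0 * 0.746781)
k = 0.0075 / 21.6567
k = 0.000346 cm/s


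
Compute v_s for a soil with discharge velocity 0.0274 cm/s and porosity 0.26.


Result: 0.10538 cm/s

Derivation:
Using v_s = v_d / n
v_s = 0.0274 / 0.26
v_s = 0.10538 cm/s


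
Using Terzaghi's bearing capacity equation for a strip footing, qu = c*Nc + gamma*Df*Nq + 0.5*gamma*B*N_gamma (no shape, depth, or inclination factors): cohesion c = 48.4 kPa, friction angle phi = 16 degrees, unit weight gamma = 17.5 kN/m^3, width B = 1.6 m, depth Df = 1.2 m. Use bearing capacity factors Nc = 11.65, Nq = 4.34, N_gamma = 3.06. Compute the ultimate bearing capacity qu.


Result: 697.84 kPa

Derivation:
Compute qu = c*Nc + gamma*Df*Nq + 0.5*gamma*B*N_gamma
Term 1: 48.4 * 11.65 = 563.86
Term 2: 17.5 * 1.2 * 4.34 = 91.14
Term 3: 0.5 * 17.5 * 1.6 * 3.06 = 42.84
qu = 563.86 + 91.14 + 42.84
qu = 697.84 kPa


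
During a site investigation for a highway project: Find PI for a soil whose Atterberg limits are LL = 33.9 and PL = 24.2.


Using PI = LL - PL
PI = 33.9 - 24.2
PI = 9.7


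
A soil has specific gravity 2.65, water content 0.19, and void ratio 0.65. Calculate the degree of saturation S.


Using S = Gs * w / e
S = 2.65 * 0.19 / 0.65
S = 0.7746


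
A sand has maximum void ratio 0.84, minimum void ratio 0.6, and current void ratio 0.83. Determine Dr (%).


Using Dr = (e_max - e) / (e_max - e_min) * 100
e_max - e = 0.84 - 0.83 = 0.01
e_max - e_min = 0.84 - 0.6 = 0.24
Dr = 0.01 / 0.24 * 100
Dr = 4.17 %


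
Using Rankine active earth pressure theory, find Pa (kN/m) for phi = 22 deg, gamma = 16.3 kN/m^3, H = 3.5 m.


Result: 45.42 kN/m

Derivation:
Compute active earth pressure coefficient:
Ka = tan^2(45 - phi/2) = tan^2(34.0) = 0.454962
Compute active force:
Pa = 0.5 * Ka * gamma * H^2
Pa = 0.5 * 0.454962 * 16.3 * 3.5^2
Pa = 45.42 kN/m


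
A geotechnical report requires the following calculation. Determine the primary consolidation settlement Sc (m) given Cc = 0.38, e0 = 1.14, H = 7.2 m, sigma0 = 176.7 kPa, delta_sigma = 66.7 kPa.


Result: 0.1778 m

Derivation:
Using Sc = Cc * H / (1 + e0) * log10((sigma0 + delta_sigma) / sigma0)
Stress ratio = (176.7 + 66.7) / 176.7 = 1.37748
log10(1.37748) = 0.139084
Cc * H / (1 + e0) = 0.38 * 7.2 / (1 + 1.14) = 1.2785
Sc = 1.2785 * 0.139084
Sc = 0.1778 m


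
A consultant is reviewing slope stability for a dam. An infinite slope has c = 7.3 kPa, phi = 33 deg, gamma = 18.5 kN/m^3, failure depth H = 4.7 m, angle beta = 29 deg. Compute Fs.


Result: 1.37

Derivation:
Using Fs = c / (gamma*H*sin(beta)*cos(beta)) + tan(phi)/tan(beta)
Cohesion contribution = 7.3 / (18.5*4.7*sin(29)*cos(29))
Cohesion contribution = 0.197999
Friction contribution = tan(33)/tan(29) = 1.17156
Fs = 0.197999 + 1.17156
Fs = 1.37


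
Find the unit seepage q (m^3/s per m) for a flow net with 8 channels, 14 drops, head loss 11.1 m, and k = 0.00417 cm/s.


Convert k to m/s for unit consistency with H:
k = 0.00417 cm/s = 0.00417 / 100 m/s = 4.17e-05 m/s
Using q = k * H * Nf / Nd
Nf / Nd = 8 / 14 = 0.5714
q = 4.17e-05 * 11.1 * 0.5714
q = 0.0002645 m^3/s per m


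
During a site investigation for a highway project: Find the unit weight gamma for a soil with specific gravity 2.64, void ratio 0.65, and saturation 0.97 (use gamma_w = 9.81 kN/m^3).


Using gamma = gamma_w * (Gs + S*e) / (1 + e)
Numerator: Gs + S*e = 2.64 + 0.97*0.65 = 3.2705
Denominator: 1 + e = 1 + 0.65 = 1.65
gamma = 9.81 * 3.2705 / 1.65
gamma = 19.445 kN/m^3


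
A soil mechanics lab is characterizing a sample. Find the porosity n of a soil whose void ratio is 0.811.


Using the relation n = e / (1 + e)
n = 0.811 / (1 + 0.811)
n = 0.811 / 1.811
n = 0.4478


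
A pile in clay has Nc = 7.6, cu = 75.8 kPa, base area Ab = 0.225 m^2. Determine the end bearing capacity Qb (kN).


Result: 129.62 kN

Derivation:
Using Qb = Nc * cu * Ab
Qb = 7.6 * 75.8 * 0.225
Qb = 129.62 kN


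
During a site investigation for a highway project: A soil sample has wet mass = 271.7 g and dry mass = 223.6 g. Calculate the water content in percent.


Result: 21.51 %

Derivation:
Using w = (m_wet - m_dry) / m_dry * 100
m_wet - m_dry = 271.7 - 223.6 = 48.1 g
w = 48.1 / 223.6 * 100
w = 21.51 %


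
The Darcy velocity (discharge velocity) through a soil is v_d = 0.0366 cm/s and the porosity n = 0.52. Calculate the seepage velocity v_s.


Using v_s = v_d / n
v_s = 0.0366 / 0.52
v_s = 0.07038 cm/s


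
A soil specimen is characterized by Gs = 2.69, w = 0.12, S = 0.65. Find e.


Using the relation e = Gs * w / S
e = 2.69 * 0.12 / 0.65
e = 0.4966


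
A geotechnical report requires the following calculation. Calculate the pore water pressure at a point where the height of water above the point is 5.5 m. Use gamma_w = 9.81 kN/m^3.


Using u = gamma_w * h_w
u = 9.81 * 5.5
u = 53.96 kPa


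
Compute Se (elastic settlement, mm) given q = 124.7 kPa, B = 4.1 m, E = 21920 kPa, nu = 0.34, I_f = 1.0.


Using Se = q * B * (1 - nu^2) * I_f / E
1 - nu^2 = 1 - 0.34^2 = 0.8844
Se = 124.7 * 4.1 * 0.8844 * 1.0 / 21920
Se = 0.020628 m
Convert to mm: Se = 0.020628 * 1000 = 20.628 mm


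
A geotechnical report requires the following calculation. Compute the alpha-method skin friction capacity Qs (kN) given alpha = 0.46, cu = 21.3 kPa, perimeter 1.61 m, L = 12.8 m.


Result: 201.92 kN

Derivation:
Using Qs = alpha * cu * perimeter * L
Qs = 0.46 * 21.3 * 1.61 * 12.8
Qs = 201.92 kN


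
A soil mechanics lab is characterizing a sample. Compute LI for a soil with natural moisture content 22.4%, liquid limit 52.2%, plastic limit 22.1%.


Result: 0.01

Derivation:
First compute the plasticity index:
PI = LL - PL = 52.2 - 22.1 = 30.1
Then compute the liquidity index:
LI = (w - PL) / PI
LI = (22.4 - 22.1) / 30.1
LI = 0.01


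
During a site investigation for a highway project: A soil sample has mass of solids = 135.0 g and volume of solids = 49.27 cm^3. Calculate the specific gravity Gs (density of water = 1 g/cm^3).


Using Gs = m_s / (V_s * rho_w)
Since rho_w = 1 g/cm^3:
Gs = 135.0 / 49.27
Gs = 2.74


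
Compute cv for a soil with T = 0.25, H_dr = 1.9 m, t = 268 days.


Result: 0.00337 m^2/day

Derivation:
Using cv = T * H_dr^2 / t
H_dr^2 = 1.9^2 = 3.61
cv = 0.25 * 3.61 / 268
cv = 0.00337 m^2/day


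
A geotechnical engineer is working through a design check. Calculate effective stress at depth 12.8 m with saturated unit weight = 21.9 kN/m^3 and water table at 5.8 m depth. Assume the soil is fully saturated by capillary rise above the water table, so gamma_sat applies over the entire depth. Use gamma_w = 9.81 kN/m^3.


Total stress = gamma_sat * depth
sigma = 21.9 * 12.8 = 280.32 kPa
Pore water pressure u = gamma_w * (depth - d_wt)
u = 9.81 * (12.8 - 5.8) = 68.67 kPa
Effective stress = sigma - u
sigma' = 280.32 - 68.67 = 211.65 kPa


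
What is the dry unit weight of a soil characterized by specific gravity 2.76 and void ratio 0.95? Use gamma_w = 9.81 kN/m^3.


Result: 13.885 kN/m^3

Derivation:
Using gamma_d = Gs * gamma_w / (1 + e)
gamma_d = 2.76 * 9.81 / (1 + 0.95)
gamma_d = 2.76 * 9.81 / 1.95
gamma_d = 13.885 kN/m^3


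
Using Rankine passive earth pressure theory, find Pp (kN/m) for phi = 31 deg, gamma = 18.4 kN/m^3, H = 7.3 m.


Result: 1531.61 kN/m

Derivation:
Compute passive earth pressure coefficient:
Kp = tan^2(45 + phi/2) = tan^2(60.5) = 3.124035
Compute passive force:
Pp = 0.5 * Kp * gamma * H^2
Pp = 0.5 * 3.124035 * 18.4 * 7.3^2
Pp = 1531.61 kN/m


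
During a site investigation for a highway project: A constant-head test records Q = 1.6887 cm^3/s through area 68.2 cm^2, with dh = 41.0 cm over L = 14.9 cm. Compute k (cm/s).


Compute hydraulic gradient:
i = dh / L = 41.0 / 14.9 = 2.75168
Then apply Darcy's law:
k = Q / (A * i)
k = 1.6887 / (68.2 * 2.75168)
k = 1.6887 / 187.664
k = 0.008999 cm/s


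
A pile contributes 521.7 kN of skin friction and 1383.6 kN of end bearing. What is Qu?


Result: 1905.3 kN

Derivation:
Using Qu = Qf + Qb
Qu = 521.7 + 1383.6
Qu = 1905.3 kN


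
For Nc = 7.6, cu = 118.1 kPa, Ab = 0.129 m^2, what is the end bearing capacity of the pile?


Result: 115.79 kN

Derivation:
Using Qb = Nc * cu * Ab
Qb = 7.6 * 118.1 * 0.129
Qb = 115.79 kN


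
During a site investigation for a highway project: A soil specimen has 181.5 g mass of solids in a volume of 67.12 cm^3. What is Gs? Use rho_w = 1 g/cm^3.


Using Gs = m_s / (V_s * rho_w)
Since rho_w = 1 g/cm^3:
Gs = 181.5 / 67.12
Gs = 2.704


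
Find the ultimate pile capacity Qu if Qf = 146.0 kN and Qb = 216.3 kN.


Using Qu = Qf + Qb
Qu = 146.0 + 216.3
Qu = 362.3 kN


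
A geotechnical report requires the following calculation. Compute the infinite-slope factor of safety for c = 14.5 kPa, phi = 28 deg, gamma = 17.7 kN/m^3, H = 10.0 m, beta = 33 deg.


Using Fs = c / (gamma*H*sin(beta)*cos(beta)) + tan(phi)/tan(beta)
Cohesion contribution = 14.5 / (17.7*10.0*sin(33)*cos(33))
Cohesion contribution = 0.179347
Friction contribution = tan(28)/tan(33) = 0.818761
Fs = 0.179347 + 0.818761
Fs = 0.998


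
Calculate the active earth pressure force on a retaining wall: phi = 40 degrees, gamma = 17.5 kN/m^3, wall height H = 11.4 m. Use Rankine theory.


Result: 247.27 kN/m

Derivation:
Compute active earth pressure coefficient:
Ka = tan^2(45 - phi/2) = tan^2(25.0) = 0.217443
Compute active force:
Pa = 0.5 * Ka * gamma * H^2
Pa = 0.5 * 0.217443 * 17.5 * 11.4^2
Pa = 247.27 kN/m


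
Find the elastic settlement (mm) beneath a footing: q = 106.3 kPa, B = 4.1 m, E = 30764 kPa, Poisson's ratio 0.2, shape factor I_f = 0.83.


Result: 11.288 mm

Derivation:
Using Se = q * B * (1 - nu^2) * I_f / E
1 - nu^2 = 1 - 0.2^2 = 0.96
Se = 106.3 * 4.1 * 0.96 * 0.83 / 30764
Se = 0.011288 m
Convert to mm: Se = 0.011288 * 1000 = 11.288 mm


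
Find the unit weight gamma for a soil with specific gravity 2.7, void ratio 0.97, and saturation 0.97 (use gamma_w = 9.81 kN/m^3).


Using gamma = gamma_w * (Gs + S*e) / (1 + e)
Numerator: Gs + S*e = 2.7 + 0.97*0.97 = 3.6409
Denominator: 1 + e = 1 + 0.97 = 1.97
gamma = 9.81 * 3.6409 / 1.97
gamma = 18.131 kN/m^3


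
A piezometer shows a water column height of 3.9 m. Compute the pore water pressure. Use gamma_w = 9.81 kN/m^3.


Using u = gamma_w * h_w
u = 9.81 * 3.9
u = 38.26 kPa


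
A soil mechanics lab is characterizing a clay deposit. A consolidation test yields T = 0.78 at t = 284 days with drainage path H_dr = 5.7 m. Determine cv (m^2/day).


Result: 0.08923 m^2/day

Derivation:
Using cv = T * H_dr^2 / t
H_dr^2 = 5.7^2 = 32.49
cv = 0.78 * 32.49 / 284
cv = 0.08923 m^2/day


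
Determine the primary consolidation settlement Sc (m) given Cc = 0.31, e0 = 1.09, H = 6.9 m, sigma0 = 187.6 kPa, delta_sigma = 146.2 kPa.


Result: 0.2561 m

Derivation:
Using Sc = Cc * H / (1 + e0) * log10((sigma0 + delta_sigma) / sigma0)
Stress ratio = (187.6 + 146.2) / 187.6 = 1.77932
log10(1.77932) = 0.250253
Cc * H / (1 + e0) = 0.31 * 6.9 / (1 + 1.09) = 1.02344
Sc = 1.02344 * 0.250253
Sc = 0.2561 m


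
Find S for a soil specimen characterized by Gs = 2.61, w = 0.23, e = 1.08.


Result: 0.5558

Derivation:
Using S = Gs * w / e
S = 2.61 * 0.23 / 1.08
S = 0.5558


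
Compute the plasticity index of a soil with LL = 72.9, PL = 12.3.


Result: 60.6

Derivation:
Using PI = LL - PL
PI = 72.9 - 12.3
PI = 60.6


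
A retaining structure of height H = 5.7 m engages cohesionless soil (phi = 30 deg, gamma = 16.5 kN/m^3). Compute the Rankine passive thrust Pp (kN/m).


Result: 804.13 kN/m

Derivation:
Compute passive earth pressure coefficient:
Kp = tan^2(45 + phi/2) = tan^2(60.0) = 3
Compute passive force:
Pp = 0.5 * Kp * gamma * H^2
Pp = 0.5 * 3 * 16.5 * 5.7^2
Pp = 804.13 kN/m


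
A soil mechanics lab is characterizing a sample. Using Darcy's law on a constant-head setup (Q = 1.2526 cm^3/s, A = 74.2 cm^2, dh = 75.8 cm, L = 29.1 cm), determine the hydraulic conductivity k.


Result: 0.006481 cm/s

Derivation:
Compute hydraulic gradient:
i = dh / L = 75.8 / 29.1 = 2.60481
Then apply Darcy's law:
k = Q / (A * i)
k = 1.2526 / (74.2 * 2.60481)
k = 1.2526 / 193.277
k = 0.006481 cm/s


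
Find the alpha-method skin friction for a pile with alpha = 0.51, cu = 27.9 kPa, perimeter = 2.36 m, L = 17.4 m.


Using Qs = alpha * cu * perimeter * L
Qs = 0.51 * 27.9 * 2.36 * 17.4
Qs = 584.3 kN


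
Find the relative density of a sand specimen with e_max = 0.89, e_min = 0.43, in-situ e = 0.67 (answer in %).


Using Dr = (e_max - e) / (e_max - e_min) * 100
e_max - e = 0.89 - 0.67 = 0.22
e_max - e_min = 0.89 - 0.43 = 0.46
Dr = 0.22 / 0.46 * 100
Dr = 47.83 %


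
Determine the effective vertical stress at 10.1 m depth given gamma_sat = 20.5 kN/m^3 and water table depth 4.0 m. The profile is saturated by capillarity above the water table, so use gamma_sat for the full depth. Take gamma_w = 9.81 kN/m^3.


Total stress = gamma_sat * depth
sigma = 20.5 * 10.1 = 207.05 kPa
Pore water pressure u = gamma_w * (depth - d_wt)
u = 9.81 * (10.1 - 4.0) = 59.841 kPa
Effective stress = sigma - u
sigma' = 207.05 - 59.841 = 147.21 kPa


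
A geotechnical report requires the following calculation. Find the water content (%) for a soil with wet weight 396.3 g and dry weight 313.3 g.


Using w = (m_wet - m_dry) / m_dry * 100
m_wet - m_dry = 396.3 - 313.3 = 83.0 g
w = 83.0 / 313.3 * 100
w = 26.49 %


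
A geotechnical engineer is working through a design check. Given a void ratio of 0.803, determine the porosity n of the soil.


Using the relation n = e / (1 + e)
n = 0.803 / (1 + 0.803)
n = 0.803 / 1.803
n = 0.4454


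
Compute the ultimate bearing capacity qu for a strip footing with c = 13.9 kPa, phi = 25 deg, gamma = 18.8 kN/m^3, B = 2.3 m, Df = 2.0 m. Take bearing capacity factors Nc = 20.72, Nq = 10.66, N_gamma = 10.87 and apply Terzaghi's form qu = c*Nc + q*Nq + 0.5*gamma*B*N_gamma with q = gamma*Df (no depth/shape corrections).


Result: 923.83 kPa

Derivation:
Compute qu = c*Nc + gamma*Df*Nq + 0.5*gamma*B*N_gamma
Term 1: 13.9 * 20.72 = 288.008
Term 2: 18.8 * 2.0 * 10.66 = 400.816
Term 3: 0.5 * 18.8 * 2.3 * 10.87 = 235.0094
qu = 288.008 + 400.816 + 235.0094
qu = 923.83 kPa


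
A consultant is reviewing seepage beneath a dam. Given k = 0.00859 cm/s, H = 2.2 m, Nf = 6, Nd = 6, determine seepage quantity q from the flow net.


Convert k to m/s for unit consistency with H:
k = 0.00859 cm/s = 0.00859 / 100 m/s = 8.59e-05 m/s
Using q = k * H * Nf / Nd
Nf / Nd = 6 / 6 = 1.0
q = 8.59e-05 * 2.2 * 1.0
q = 0.000189 m^3/s per m


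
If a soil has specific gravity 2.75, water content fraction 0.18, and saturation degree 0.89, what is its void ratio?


Using the relation e = Gs * w / S
e = 2.75 * 0.18 / 0.89
e = 0.5562


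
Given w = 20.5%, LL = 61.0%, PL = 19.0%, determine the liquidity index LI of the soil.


First compute the plasticity index:
PI = LL - PL = 61.0 - 19.0 = 42.0
Then compute the liquidity index:
LI = (w - PL) / PI
LI = (20.5 - 19.0) / 42.0
LI = 0.036


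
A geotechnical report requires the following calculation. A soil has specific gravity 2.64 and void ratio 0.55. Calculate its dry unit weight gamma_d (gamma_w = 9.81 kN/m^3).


Using gamma_d = Gs * gamma_w / (1 + e)
gamma_d = 2.64 * 9.81 / (1 + 0.55)
gamma_d = 2.64 * 9.81 / 1.55
gamma_d = 16.709 kN/m^3


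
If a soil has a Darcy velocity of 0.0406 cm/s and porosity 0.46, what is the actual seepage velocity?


Using v_s = v_d / n
v_s = 0.0406 / 0.46
v_s = 0.08826 cm/s


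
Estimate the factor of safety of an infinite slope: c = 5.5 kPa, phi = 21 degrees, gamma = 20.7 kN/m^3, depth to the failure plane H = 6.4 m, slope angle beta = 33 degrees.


Using Fs = c / (gamma*H*sin(beta)*cos(beta)) + tan(phi)/tan(beta)
Cohesion contribution = 5.5 / (20.7*6.4*sin(33)*cos(33))
Cohesion contribution = 0.0908892
Friction contribution = tan(21)/tan(33) = 0.591099
Fs = 0.0908892 + 0.591099
Fs = 0.682


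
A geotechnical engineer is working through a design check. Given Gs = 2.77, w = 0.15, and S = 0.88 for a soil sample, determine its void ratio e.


Result: 0.4722

Derivation:
Using the relation e = Gs * w / S
e = 2.77 * 0.15 / 0.88
e = 0.4722


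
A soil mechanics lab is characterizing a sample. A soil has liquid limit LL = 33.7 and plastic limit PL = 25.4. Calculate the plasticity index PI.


Using PI = LL - PL
PI = 33.7 - 25.4
PI = 8.3


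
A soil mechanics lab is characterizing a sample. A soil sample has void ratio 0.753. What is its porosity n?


Result: 0.4295

Derivation:
Using the relation n = e / (1 + e)
n = 0.753 / (1 + 0.753)
n = 0.753 / 1.753
n = 0.4295


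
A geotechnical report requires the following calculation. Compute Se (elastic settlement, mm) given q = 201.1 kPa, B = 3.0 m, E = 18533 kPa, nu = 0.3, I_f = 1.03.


Using Se = q * B * (1 - nu^2) * I_f / E
1 - nu^2 = 1 - 0.3^2 = 0.91
Se = 201.1 * 3.0 * 0.91 * 1.03 / 18533
Se = 0.030512 m
Convert to mm: Se = 0.030512 * 1000 = 30.512 mm


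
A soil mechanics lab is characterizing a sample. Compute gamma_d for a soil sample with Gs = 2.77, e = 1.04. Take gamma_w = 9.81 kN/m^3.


Using gamma_d = Gs * gamma_w / (1 + e)
gamma_d = 2.77 * 9.81 / (1 + 1.04)
gamma_d = 2.77 * 9.81 / 2.04
gamma_d = 13.32 kN/m^3


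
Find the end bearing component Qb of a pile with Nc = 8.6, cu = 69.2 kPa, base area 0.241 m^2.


Using Qb = Nc * cu * Ab
Qb = 8.6 * 69.2 * 0.241
Qb = 143.42 kN


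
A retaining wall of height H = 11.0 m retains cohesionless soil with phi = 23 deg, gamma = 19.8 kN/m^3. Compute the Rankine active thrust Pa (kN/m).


Result: 524.79 kN/m

Derivation:
Compute active earth pressure coefficient:
Ka = tan^2(45 - phi/2) = tan^2(33.5) = 0.438092
Compute active force:
Pa = 0.5 * Ka * gamma * H^2
Pa = 0.5 * 0.438092 * 19.8 * 11.0^2
Pa = 524.79 kN/m


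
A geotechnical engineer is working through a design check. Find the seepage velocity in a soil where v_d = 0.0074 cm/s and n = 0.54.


Result: 0.0137 cm/s

Derivation:
Using v_s = v_d / n
v_s = 0.0074 / 0.54
v_s = 0.0137 cm/s


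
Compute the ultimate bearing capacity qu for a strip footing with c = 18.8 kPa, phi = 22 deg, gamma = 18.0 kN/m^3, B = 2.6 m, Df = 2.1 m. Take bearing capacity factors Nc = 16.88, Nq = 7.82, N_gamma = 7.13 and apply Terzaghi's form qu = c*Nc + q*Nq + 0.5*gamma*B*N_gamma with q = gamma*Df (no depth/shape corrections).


Compute qu = c*Nc + gamma*Df*Nq + 0.5*gamma*B*N_gamma
Term 1: 18.8 * 16.88 = 317.344
Term 2: 18.0 * 2.1 * 7.82 = 295.596
Term 3: 0.5 * 18.0 * 2.6 * 7.13 = 166.842
qu = 317.344 + 295.596 + 166.842
qu = 779.78 kPa


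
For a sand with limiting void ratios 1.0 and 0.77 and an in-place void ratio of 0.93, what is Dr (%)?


Using Dr = (e_max - e) / (e_max - e_min) * 100
e_max - e = 1.0 - 0.93 = 0.07
e_max - e_min = 1.0 - 0.77 = 0.23
Dr = 0.07 / 0.23 * 100
Dr = 30.43 %


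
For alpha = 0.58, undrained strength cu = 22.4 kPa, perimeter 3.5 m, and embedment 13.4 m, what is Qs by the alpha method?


Using Qs = alpha * cu * perimeter * L
Qs = 0.58 * 22.4 * 3.5 * 13.4
Qs = 609.32 kN


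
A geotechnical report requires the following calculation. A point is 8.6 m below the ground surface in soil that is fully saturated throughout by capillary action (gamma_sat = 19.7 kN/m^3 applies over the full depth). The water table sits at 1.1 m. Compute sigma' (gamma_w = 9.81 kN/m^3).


Total stress = gamma_sat * depth
sigma = 19.7 * 8.6 = 169.42 kPa
Pore water pressure u = gamma_w * (depth - d_wt)
u = 9.81 * (8.6 - 1.1) = 73.575 kPa
Effective stress = sigma - u
sigma' = 169.42 - 73.575 = 95.85 kPa


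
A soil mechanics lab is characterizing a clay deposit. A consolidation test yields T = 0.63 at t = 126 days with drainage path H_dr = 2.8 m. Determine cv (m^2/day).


Using cv = T * H_dr^2 / t
H_dr^2 = 2.8^2 = 7.84
cv = 0.63 * 7.84 / 126
cv = 0.0392 m^2/day


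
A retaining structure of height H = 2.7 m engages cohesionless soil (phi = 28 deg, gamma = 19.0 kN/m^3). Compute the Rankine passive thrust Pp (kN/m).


Compute passive earth pressure coefficient:
Kp = tan^2(45 + phi/2) = tan^2(59.0) = 2.769826
Compute passive force:
Pp = 0.5 * Kp * gamma * H^2
Pp = 0.5 * 2.769826 * 19.0 * 2.7^2
Pp = 191.82 kN/m


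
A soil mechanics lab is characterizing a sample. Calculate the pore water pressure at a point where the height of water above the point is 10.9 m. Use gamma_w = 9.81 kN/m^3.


Result: 106.93 kPa

Derivation:
Using u = gamma_w * h_w
u = 9.81 * 10.9
u = 106.93 kPa


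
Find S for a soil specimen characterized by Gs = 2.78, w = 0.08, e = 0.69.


Using S = Gs * w / e
S = 2.78 * 0.08 / 0.69
S = 0.3223


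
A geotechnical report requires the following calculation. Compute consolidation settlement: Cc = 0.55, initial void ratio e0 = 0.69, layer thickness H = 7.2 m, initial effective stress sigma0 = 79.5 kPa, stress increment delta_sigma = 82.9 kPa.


Result: 0.7269 m

Derivation:
Using Sc = Cc * H / (1 + e0) * log10((sigma0 + delta_sigma) / sigma0)
Stress ratio = (79.5 + 82.9) / 79.5 = 2.04277
log10(2.04277) = 0.310219
Cc * H / (1 + e0) = 0.55 * 7.2 / (1 + 0.69) = 2.3432
Sc = 2.3432 * 0.310219
Sc = 0.7269 m


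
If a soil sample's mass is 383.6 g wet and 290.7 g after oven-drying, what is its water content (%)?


Using w = (m_wet - m_dry) / m_dry * 100
m_wet - m_dry = 383.6 - 290.7 = 92.9 g
w = 92.9 / 290.7 * 100
w = 31.96 %


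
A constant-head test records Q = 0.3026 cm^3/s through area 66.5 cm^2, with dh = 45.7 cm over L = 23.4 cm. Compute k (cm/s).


Compute hydraulic gradient:
i = dh / L = 45.7 / 23.4 = 1.95299
Then apply Darcy's law:
k = Q / (A * i)
k = 0.3026 / (66.5 * 1.95299)
k = 0.3026 / 129.874
k = 0.00233 cm/s


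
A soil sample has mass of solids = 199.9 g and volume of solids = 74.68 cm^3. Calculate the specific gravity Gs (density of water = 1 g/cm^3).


Using Gs = m_s / (V_s * rho_w)
Since rho_w = 1 g/cm^3:
Gs = 199.9 / 74.68
Gs = 2.677


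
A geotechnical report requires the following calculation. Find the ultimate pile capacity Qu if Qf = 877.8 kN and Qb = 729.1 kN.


Using Qu = Qf + Qb
Qu = 877.8 + 729.1
Qu = 1606.9 kN


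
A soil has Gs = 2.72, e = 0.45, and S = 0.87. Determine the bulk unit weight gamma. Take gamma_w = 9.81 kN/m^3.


Using gamma = gamma_w * (Gs + S*e) / (1 + e)
Numerator: Gs + S*e = 2.72 + 0.87*0.45 = 3.1115
Denominator: 1 + e = 1 + 0.45 = 1.45
gamma = 9.81 * 3.1115 / 1.45
gamma = 21.051 kN/m^3


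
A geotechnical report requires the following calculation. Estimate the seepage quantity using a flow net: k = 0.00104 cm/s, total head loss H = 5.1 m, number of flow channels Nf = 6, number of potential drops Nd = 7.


Convert k to m/s for unit consistency with H:
k = 0.00104 cm/s = 0.00104 / 100 m/s = 1.04e-05 m/s
Using q = k * H * Nf / Nd
Nf / Nd = 6 / 7 = 0.8571
q = 1.04e-05 * 5.1 * 0.8571
q = 4.546e-05 m^3/s per m


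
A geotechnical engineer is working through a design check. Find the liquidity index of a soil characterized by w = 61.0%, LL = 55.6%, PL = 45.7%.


Result: 1.545

Derivation:
First compute the plasticity index:
PI = LL - PL = 55.6 - 45.7 = 9.9
Then compute the liquidity index:
LI = (w - PL) / PI
LI = (61.0 - 45.7) / 9.9
LI = 1.545


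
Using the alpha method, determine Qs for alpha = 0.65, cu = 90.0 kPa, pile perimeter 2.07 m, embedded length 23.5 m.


Using Qs = alpha * cu * perimeter * L
Qs = 0.65 * 90.0 * 2.07 * 23.5
Qs = 2845.73 kN


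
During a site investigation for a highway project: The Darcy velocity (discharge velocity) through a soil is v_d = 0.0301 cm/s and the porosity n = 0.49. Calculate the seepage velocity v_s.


Result: 0.06143 cm/s

Derivation:
Using v_s = v_d / n
v_s = 0.0301 / 0.49
v_s = 0.06143 cm/s


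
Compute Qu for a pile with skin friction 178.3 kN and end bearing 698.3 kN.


Result: 876.6 kN

Derivation:
Using Qu = Qf + Qb
Qu = 178.3 + 698.3
Qu = 876.6 kN


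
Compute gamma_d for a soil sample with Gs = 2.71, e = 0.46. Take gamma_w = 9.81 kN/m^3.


Result: 18.209 kN/m^3

Derivation:
Using gamma_d = Gs * gamma_w / (1 + e)
gamma_d = 2.71 * 9.81 / (1 + 0.46)
gamma_d = 2.71 * 9.81 / 1.46
gamma_d = 18.209 kN/m^3


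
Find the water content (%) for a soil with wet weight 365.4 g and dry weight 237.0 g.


Result: 54.18 %

Derivation:
Using w = (m_wet - m_dry) / m_dry * 100
m_wet - m_dry = 365.4 - 237.0 = 128.4 g
w = 128.4 / 237.0 * 100
w = 54.18 %


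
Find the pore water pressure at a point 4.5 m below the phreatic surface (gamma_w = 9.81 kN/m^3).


Result: 44.15 kPa

Derivation:
Using u = gamma_w * h_w
u = 9.81 * 4.5
u = 44.15 kPa


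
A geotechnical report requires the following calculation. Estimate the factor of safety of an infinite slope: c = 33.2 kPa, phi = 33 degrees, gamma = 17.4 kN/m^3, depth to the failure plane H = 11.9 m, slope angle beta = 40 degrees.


Using Fs = c / (gamma*H*sin(beta)*cos(beta)) + tan(phi)/tan(beta)
Cohesion contribution = 33.2 / (17.4*11.9*sin(40)*cos(40))
Cohesion contribution = 0.325627
Friction contribution = tan(33)/tan(40) = 0.773934
Fs = 0.325627 + 0.773934
Fs = 1.1


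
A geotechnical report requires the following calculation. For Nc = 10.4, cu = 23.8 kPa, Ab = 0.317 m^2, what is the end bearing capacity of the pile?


Result: 78.46 kN

Derivation:
Using Qb = Nc * cu * Ab
Qb = 10.4 * 23.8 * 0.317
Qb = 78.46 kN


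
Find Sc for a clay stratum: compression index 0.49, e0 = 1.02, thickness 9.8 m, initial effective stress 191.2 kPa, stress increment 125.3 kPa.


Using Sc = Cc * H / (1 + e0) * log10((sigma0 + delta_sigma) / sigma0)
Stress ratio = (191.2 + 125.3) / 191.2 = 1.65533
log10(1.65533) = 0.218886
Cc * H / (1 + e0) = 0.49 * 9.8 / (1 + 1.02) = 2.37723
Sc = 2.37723 * 0.218886
Sc = 0.5203 m


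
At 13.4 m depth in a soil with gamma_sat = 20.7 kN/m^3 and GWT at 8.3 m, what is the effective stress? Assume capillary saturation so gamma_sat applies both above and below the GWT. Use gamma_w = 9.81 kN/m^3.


Total stress = gamma_sat * depth
sigma = 20.7 * 13.4 = 277.38 kPa
Pore water pressure u = gamma_w * (depth - d_wt)
u = 9.81 * (13.4 - 8.3) = 50.031 kPa
Effective stress = sigma - u
sigma' = 277.38 - 50.031 = 227.35 kPa


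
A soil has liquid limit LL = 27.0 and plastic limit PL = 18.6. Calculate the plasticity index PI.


Result: 8.4

Derivation:
Using PI = LL - PL
PI = 27.0 - 18.6
PI = 8.4


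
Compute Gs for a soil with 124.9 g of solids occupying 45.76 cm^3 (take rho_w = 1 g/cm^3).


Result: 2.729

Derivation:
Using Gs = m_s / (V_s * rho_w)
Since rho_w = 1 g/cm^3:
Gs = 124.9 / 45.76
Gs = 2.729


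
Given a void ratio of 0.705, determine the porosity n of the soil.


Result: 0.4135

Derivation:
Using the relation n = e / (1 + e)
n = 0.705 / (1 + 0.705)
n = 0.705 / 1.705
n = 0.4135


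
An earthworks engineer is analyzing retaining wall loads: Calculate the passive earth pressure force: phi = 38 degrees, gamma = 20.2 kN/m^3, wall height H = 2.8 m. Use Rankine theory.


Result: 332.87 kN/m

Derivation:
Compute passive earth pressure coefficient:
Kp = tan^2(45 + phi/2) = tan^2(64.0) = 4.203746
Compute passive force:
Pp = 0.5 * Kp * gamma * H^2
Pp = 0.5 * 4.203746 * 20.2 * 2.8^2
Pp = 332.87 kN/m


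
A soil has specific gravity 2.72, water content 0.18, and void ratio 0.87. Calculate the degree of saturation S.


Using S = Gs * w / e
S = 2.72 * 0.18 / 0.87
S = 0.5628


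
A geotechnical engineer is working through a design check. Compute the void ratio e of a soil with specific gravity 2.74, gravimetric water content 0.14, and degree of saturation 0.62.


Using the relation e = Gs * w / S
e = 2.74 * 0.14 / 0.62
e = 0.6187


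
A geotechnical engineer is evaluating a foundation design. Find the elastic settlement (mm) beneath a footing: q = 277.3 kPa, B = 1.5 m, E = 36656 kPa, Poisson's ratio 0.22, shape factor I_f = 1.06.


Using Se = q * B * (1 - nu^2) * I_f / E
1 - nu^2 = 1 - 0.22^2 = 0.9516
Se = 277.3 * 1.5 * 0.9516 * 1.06 / 36656
Se = 0.011446 m
Convert to mm: Se = 0.011446 * 1000 = 11.446 mm


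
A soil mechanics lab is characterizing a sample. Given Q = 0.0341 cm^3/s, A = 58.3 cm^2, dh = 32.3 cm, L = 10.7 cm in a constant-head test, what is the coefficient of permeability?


Result: 0.000194 cm/s

Derivation:
Compute hydraulic gradient:
i = dh / L = 32.3 / 10.7 = 3.01869
Then apply Darcy's law:
k = Q / (A * i)
k = 0.0341 / (58.3 * 3.01869)
k = 0.0341 / 175.99
k = 0.000194 cm/s


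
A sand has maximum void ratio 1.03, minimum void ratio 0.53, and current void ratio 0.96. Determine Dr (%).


Using Dr = (e_max - e) / (e_max - e_min) * 100
e_max - e = 1.03 - 0.96 = 0.07
e_max - e_min = 1.03 - 0.53 = 0.5
Dr = 0.07 / 0.5 * 100
Dr = 14.0 %


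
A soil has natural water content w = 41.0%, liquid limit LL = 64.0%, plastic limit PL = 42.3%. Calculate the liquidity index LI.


Result: -0.06

Derivation:
First compute the plasticity index:
PI = LL - PL = 64.0 - 42.3 = 21.7
Then compute the liquidity index:
LI = (w - PL) / PI
LI = (41.0 - 42.3) / 21.7
LI = -0.06


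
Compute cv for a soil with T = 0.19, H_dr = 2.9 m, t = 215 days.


Using cv = T * H_dr^2 / t
H_dr^2 = 2.9^2 = 8.41
cv = 0.19 * 8.41 / 215
cv = 0.00743 m^2/day


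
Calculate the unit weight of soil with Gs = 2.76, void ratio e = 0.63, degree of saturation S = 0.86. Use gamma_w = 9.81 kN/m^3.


Using gamma = gamma_w * (Gs + S*e) / (1 + e)
Numerator: Gs + S*e = 2.76 + 0.86*0.63 = 3.3018
Denominator: 1 + e = 1 + 0.63 = 1.63
gamma = 9.81 * 3.3018 / 1.63
gamma = 19.872 kN/m^3


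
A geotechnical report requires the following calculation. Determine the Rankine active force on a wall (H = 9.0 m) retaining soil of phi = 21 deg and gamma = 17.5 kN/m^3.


Result: 334.78 kN/m

Derivation:
Compute active earth pressure coefficient:
Ka = tan^2(45 - phi/2) = tan^2(34.5) = 0.472355
Compute active force:
Pa = 0.5 * Ka * gamma * H^2
Pa = 0.5 * 0.472355 * 17.5 * 9.0^2
Pa = 334.78 kN/m


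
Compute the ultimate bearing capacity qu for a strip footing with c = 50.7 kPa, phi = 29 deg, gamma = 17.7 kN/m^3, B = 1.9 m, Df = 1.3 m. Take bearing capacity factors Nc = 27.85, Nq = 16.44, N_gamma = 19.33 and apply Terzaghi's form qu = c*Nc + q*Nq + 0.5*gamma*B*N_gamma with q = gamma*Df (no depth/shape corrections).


Compute qu = c*Nc + gamma*Df*Nq + 0.5*gamma*B*N_gamma
Term 1: 50.7 * 27.85 = 1411.995
Term 2: 17.7 * 1.3 * 16.44 = 378.2844
Term 3: 0.5 * 17.7 * 1.9 * 19.33 = 325.03395
qu = 1411.995 + 378.2844 + 325.03395
qu = 2115.31 kPa


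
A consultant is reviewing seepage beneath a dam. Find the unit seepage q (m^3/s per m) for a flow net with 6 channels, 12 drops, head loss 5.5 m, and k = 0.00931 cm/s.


Result: 0.000256 m^3/s per m

Derivation:
Convert k to m/s for unit consistency with H:
k = 0.00931 cm/s = 0.00931 / 100 m/s = 9.31e-05 m/s
Using q = k * H * Nf / Nd
Nf / Nd = 6 / 12 = 0.5
q = 9.31e-05 * 5.5 * 0.5
q = 0.000256 m^3/s per m


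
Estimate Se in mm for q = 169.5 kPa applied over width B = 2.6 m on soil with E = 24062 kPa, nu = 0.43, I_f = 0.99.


Result: 14.779 mm

Derivation:
Using Se = q * B * (1 - nu^2) * I_f / E
1 - nu^2 = 1 - 0.43^2 = 0.8151
Se = 169.5 * 2.6 * 0.8151 * 0.99 / 24062
Se = 0.014779 m
Convert to mm: Se = 0.014779 * 1000 = 14.779 mm


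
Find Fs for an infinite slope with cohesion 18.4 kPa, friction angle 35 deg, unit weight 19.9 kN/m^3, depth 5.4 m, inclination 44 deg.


Result: 1.068

Derivation:
Using Fs = c / (gamma*H*sin(beta)*cos(beta)) + tan(phi)/tan(beta)
Cohesion contribution = 18.4 / (19.9*5.4*sin(44)*cos(44))
Cohesion contribution = 0.342662
Friction contribution = tan(35)/tan(44) = 0.725086
Fs = 0.342662 + 0.725086
Fs = 1.068


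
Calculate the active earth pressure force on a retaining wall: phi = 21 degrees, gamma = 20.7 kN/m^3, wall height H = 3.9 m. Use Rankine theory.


Result: 74.36 kN/m

Derivation:
Compute active earth pressure coefficient:
Ka = tan^2(45 - phi/2) = tan^2(34.5) = 0.472355
Compute active force:
Pa = 0.5 * Ka * gamma * H^2
Pa = 0.5 * 0.472355 * 20.7 * 3.9^2
Pa = 74.36 kN/m


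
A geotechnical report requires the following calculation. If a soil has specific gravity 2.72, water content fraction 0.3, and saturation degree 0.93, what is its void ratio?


Using the relation e = Gs * w / S
e = 2.72 * 0.3 / 0.93
e = 0.8774


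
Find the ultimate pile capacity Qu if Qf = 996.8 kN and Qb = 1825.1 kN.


Result: 2821.9 kN

Derivation:
Using Qu = Qf + Qb
Qu = 996.8 + 1825.1
Qu = 2821.9 kN


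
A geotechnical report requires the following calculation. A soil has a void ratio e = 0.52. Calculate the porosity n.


Using the relation n = e / (1 + e)
n = 0.52 / (1 + 0.52)
n = 0.52 / 1.52
n = 0.3421


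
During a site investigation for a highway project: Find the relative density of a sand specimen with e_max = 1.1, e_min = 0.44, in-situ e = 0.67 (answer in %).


Using Dr = (e_max - e) / (e_max - e_min) * 100
e_max - e = 1.1 - 0.67 = 0.43
e_max - e_min = 1.1 - 0.44 = 0.66
Dr = 0.43 / 0.66 * 100
Dr = 65.15 %


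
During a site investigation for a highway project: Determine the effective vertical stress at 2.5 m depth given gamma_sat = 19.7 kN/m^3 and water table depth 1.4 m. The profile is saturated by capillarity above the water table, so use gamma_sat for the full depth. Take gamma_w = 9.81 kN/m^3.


Result: 38.46 kPa

Derivation:
Total stress = gamma_sat * depth
sigma = 19.7 * 2.5 = 49.25 kPa
Pore water pressure u = gamma_w * (depth - d_wt)
u = 9.81 * (2.5 - 1.4) = 10.791 kPa
Effective stress = sigma - u
sigma' = 49.25 - 10.791 = 38.46 kPa


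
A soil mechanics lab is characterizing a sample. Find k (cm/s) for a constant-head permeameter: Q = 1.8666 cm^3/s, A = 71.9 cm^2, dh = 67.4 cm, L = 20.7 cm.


Compute hydraulic gradient:
i = dh / L = 67.4 / 20.7 = 3.25604
Then apply Darcy's law:
k = Q / (A * i)
k = 1.8666 / (71.9 * 3.25604)
k = 1.8666 / 234.109
k = 0.007973 cm/s


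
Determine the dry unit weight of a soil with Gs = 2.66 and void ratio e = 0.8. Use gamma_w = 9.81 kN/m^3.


Result: 14.497 kN/m^3

Derivation:
Using gamma_d = Gs * gamma_w / (1 + e)
gamma_d = 2.66 * 9.81 / (1 + 0.8)
gamma_d = 2.66 * 9.81 / 1.8
gamma_d = 14.497 kN/m^3


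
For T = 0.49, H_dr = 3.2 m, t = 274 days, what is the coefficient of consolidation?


Using cv = T * H_dr^2 / t
H_dr^2 = 3.2^2 = 10.24
cv = 0.49 * 10.24 / 274
cv = 0.01831 m^2/day


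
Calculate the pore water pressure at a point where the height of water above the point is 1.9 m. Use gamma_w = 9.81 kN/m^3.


Result: 18.64 kPa

Derivation:
Using u = gamma_w * h_w
u = 9.81 * 1.9
u = 18.64 kPa


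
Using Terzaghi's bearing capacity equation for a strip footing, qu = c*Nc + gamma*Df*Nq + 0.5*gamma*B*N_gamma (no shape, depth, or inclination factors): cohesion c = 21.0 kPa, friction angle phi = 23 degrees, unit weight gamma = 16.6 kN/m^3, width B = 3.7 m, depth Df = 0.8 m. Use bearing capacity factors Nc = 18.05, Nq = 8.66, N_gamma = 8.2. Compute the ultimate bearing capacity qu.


Compute qu = c*Nc + gamma*Df*Nq + 0.5*gamma*B*N_gamma
Term 1: 21.0 * 18.05 = 379.05
Term 2: 16.6 * 0.8 * 8.66 = 115.0048
Term 3: 0.5 * 16.6 * 3.7 * 8.2 = 251.822
qu = 379.05 + 115.0048 + 251.822
qu = 745.88 kPa


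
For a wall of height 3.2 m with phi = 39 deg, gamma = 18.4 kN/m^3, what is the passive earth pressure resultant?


Compute passive earth pressure coefficient:
Kp = tan^2(45 + phi/2) = tan^2(64.5) = 4.395495
Compute passive force:
Pp = 0.5 * Kp * gamma * H^2
Pp = 0.5 * 4.395495 * 18.4 * 3.2^2
Pp = 414.09 kN/m


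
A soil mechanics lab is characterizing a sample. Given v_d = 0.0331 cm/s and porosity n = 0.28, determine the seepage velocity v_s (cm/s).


Result: 0.11821 cm/s

Derivation:
Using v_s = v_d / n
v_s = 0.0331 / 0.28
v_s = 0.11821 cm/s


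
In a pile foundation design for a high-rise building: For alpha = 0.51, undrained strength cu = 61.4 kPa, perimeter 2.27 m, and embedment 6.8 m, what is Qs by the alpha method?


Using Qs = alpha * cu * perimeter * L
Qs = 0.51 * 61.4 * 2.27 * 6.8
Qs = 483.36 kN


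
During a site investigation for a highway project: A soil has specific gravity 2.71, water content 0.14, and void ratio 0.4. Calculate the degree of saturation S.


Using S = Gs * w / e
S = 2.71 * 0.14 / 0.4
S = 0.9485


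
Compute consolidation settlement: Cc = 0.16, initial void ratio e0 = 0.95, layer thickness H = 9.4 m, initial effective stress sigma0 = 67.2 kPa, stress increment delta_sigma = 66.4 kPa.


Result: 0.2302 m

Derivation:
Using Sc = Cc * H / (1 + e0) * log10((sigma0 + delta_sigma) / sigma0)
Stress ratio = (67.2 + 66.4) / 67.2 = 1.9881
log10(1.9881) = 0.298437
Cc * H / (1 + e0) = 0.16 * 9.4 / (1 + 0.95) = 0.771282
Sc = 0.771282 * 0.298437
Sc = 0.2302 m


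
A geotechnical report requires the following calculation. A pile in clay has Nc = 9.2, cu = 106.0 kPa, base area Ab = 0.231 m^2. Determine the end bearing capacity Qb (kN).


Result: 225.27 kN

Derivation:
Using Qb = Nc * cu * Ab
Qb = 9.2 * 106.0 * 0.231
Qb = 225.27 kN


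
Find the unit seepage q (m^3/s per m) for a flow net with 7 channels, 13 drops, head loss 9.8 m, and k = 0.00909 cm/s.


Convert k to m/s for unit consistency with H:
k = 0.00909 cm/s = 0.00909 / 100 m/s = 9.09e-05 m/s
Using q = k * H * Nf / Nd
Nf / Nd = 7 / 13 = 0.5385
q = 9.09e-05 * 9.8 * 0.5385
q = 0.0004797 m^3/s per m


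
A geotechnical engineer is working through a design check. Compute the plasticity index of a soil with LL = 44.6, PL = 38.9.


Result: 5.7

Derivation:
Using PI = LL - PL
PI = 44.6 - 38.9
PI = 5.7


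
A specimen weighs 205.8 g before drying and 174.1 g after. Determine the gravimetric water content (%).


Result: 18.21 %

Derivation:
Using w = (m_wet - m_dry) / m_dry * 100
m_wet - m_dry = 205.8 - 174.1 = 31.7 g
w = 31.7 / 174.1 * 100
w = 18.21 %


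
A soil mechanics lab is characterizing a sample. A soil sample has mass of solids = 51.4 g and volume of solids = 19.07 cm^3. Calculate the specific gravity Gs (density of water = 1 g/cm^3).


Using Gs = m_s / (V_s * rho_w)
Since rho_w = 1 g/cm^3:
Gs = 51.4 / 19.07
Gs = 2.695
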